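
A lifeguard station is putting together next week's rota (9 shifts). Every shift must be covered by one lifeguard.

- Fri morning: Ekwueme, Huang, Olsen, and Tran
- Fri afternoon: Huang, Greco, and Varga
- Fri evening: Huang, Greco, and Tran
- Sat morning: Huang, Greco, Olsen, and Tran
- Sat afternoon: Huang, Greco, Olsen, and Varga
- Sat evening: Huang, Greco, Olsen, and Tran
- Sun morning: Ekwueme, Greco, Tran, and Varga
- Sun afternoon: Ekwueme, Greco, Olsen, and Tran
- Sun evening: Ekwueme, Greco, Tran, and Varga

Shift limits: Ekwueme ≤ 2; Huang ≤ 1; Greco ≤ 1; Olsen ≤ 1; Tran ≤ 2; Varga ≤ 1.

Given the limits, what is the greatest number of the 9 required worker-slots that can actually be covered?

8

Total capacity across all lifeguards is 2+1+1+1+2+1 = 8, and 9 slots are needed, so at most 8 can be filled.
An assignment achieving 8: Fri morning→Ekwueme, Fri afternoon→Huang, Fri evening→Greco, Sat morning→Olsen, Sat afternoon→Varga, Sat evening→Tran, Sun morning→Ekwueme, Sun afternoon→Tran.
Loads: Ekwueme 2/2, Huang 1/1, Greco 1/1, Olsen 1/1, Tran 2/2, Varga 1/1.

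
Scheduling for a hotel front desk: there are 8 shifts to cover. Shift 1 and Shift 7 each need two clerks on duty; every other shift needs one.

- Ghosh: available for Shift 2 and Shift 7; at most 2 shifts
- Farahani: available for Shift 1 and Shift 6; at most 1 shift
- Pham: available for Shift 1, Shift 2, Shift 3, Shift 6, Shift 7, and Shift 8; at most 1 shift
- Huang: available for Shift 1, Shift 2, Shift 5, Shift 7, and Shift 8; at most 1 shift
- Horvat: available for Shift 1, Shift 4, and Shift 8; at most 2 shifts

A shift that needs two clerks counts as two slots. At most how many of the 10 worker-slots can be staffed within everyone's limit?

7

Total capacity across all clerks is 2+1+1+1+2 = 7, and 10 slots are needed, so at most 7 can be filled.
An assignment achieving 7: Shift 2→Ghosh, Shift 3→Pham, Shift 4→Horvat, Shift 5→Huang, Shift 6→Farahani, Shift 7→Ghosh, Shift 8→Horvat.
Loads: Ghosh 2/2, Farahani 1/1, Pham 1/1, Huang 1/1, Horvat 2/2.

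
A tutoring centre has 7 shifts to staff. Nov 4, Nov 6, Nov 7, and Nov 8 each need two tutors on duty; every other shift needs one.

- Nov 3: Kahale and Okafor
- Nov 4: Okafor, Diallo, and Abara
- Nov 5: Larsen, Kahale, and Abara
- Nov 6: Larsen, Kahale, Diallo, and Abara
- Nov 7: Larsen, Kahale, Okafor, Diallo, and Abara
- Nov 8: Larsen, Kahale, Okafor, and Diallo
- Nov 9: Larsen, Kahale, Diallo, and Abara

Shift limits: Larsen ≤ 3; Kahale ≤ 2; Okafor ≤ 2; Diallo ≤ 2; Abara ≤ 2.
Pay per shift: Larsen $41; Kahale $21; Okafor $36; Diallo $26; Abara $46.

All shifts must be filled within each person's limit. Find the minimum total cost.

Picking the cheapest available tutor for each shift independently would cost $266, but that ignores the shift limits.
An optimal schedule: Nov 3→Kahale, Nov 4→Okafor+Diallo, Nov 5→Larsen, Nov 6→Larsen+Abara, Nov 7→Diallo+Abara, Nov 8→Kahale+Okafor, Nov 9→Larsen.
Total: 21 + 36 + 26 + 41 + 41 + 46 + 26 + 46 + 21 + 36 + 41 = $381.

$381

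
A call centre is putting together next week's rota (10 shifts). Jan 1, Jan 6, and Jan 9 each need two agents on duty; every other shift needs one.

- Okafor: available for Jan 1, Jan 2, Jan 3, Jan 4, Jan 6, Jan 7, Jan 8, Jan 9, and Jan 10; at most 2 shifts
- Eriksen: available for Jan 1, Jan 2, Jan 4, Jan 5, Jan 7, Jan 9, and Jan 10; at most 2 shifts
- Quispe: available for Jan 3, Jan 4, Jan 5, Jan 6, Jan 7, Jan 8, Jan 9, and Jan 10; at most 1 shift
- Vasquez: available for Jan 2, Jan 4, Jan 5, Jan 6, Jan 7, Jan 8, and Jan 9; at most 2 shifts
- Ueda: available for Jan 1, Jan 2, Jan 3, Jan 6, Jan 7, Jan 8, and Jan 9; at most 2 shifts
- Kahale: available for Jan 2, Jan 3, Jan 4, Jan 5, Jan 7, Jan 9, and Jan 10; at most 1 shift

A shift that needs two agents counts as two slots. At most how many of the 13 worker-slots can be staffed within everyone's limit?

10

Total capacity across all agents is 2+2+1+2+2+1 = 10, and 13 slots are needed, so at most 10 can be filled.
An assignment achieving 10: Jan 1→Okafor+Eriksen, Jan 2→Ueda, Jan 3→Okafor, Jan 5→Eriksen, Jan 6→Quispe+Vasquez, Jan 7→Ueda, Jan 8→Vasquez, Jan 10→Kahale.
Loads: Okafor 2/2, Eriksen 2/2, Quispe 1/1, Vasquez 2/2, Ueda 2/2, Kahale 1/1.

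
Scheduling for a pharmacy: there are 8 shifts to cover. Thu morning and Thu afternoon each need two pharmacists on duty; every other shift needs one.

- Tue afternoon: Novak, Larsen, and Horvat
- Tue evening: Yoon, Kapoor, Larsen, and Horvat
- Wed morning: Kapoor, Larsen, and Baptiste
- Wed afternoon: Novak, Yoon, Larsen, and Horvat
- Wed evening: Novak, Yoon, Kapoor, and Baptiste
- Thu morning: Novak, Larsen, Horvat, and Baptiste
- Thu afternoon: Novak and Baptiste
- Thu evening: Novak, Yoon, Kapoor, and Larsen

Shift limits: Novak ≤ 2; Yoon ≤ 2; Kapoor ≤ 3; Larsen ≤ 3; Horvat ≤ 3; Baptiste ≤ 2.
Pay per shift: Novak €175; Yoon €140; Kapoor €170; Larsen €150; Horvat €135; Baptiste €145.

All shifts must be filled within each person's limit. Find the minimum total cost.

Thu afternoon can only be covered by Novak and Baptiste, so that assignment is forced.
Picking the cheapest available pharmacist for each shift independently would cost €1430, but that ignores the shift limits.
An optimal schedule: Tue afternoon→Horvat, Tue evening→Horvat, Wed morning→Baptiste, Wed afternoon→Yoon, Wed evening→Yoon, Thu morning→Horvat+Larsen, Thu afternoon→Baptiste+Novak, Thu evening→Larsen.
Total: 135 + 135 + 145 + 140 + 140 + 135 + 150 + 145 + 175 + 150 = €1450.

€1450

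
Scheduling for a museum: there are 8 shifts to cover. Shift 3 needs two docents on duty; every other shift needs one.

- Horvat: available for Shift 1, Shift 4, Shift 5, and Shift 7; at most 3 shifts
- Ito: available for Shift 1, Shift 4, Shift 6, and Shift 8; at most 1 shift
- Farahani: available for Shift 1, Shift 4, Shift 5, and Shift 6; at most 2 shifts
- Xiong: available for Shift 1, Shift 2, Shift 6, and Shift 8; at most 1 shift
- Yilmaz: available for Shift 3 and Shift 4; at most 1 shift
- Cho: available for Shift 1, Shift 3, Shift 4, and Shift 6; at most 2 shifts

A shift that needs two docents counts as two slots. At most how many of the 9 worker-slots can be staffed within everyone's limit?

Total capacity across all docents is 3+1+2+1+1+2 = 10, and 9 slots are needed, so at most 9 can be filled.
An assignment achieving 9: Shift 1→Horvat, Shift 2→Xiong, Shift 3→Yilmaz+Cho, Shift 4→Farahani, Shift 5→Horvat, Shift 6→Farahani, Shift 7→Horvat, Shift 8→Ito.
Loads: Horvat 3/3, Ito 1/1, Farahani 2/2, Xiong 1/1, Yilmaz 1/1, Cho 1/2.

9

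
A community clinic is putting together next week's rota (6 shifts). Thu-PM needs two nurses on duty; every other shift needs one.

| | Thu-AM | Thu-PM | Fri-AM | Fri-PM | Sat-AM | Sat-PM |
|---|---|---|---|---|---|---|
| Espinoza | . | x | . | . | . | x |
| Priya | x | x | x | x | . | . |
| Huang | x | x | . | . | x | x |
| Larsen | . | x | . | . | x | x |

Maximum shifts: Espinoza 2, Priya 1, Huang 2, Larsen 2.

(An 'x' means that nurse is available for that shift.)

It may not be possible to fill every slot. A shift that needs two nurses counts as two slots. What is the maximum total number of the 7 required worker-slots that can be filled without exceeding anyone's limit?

6

Total capacity across all nurses is 2+1+2+2 = 7, and 7 slots are needed, so at most 7 can be filled.
Shifts {Fri-AM, Fri-PM} need 2 slots but only Priya are available for them, supplying at most 1 — so at least 1 slot must go unfilled.
An assignment achieving 6: Thu-AM→Huang, Thu-PM→Espinoza+Larsen, Fri-AM→Priya, Sat-AM→Huang, Sat-PM→Espinoza.
Loads: Espinoza 2/2, Priya 1/1, Huang 2/2, Larsen 1/2.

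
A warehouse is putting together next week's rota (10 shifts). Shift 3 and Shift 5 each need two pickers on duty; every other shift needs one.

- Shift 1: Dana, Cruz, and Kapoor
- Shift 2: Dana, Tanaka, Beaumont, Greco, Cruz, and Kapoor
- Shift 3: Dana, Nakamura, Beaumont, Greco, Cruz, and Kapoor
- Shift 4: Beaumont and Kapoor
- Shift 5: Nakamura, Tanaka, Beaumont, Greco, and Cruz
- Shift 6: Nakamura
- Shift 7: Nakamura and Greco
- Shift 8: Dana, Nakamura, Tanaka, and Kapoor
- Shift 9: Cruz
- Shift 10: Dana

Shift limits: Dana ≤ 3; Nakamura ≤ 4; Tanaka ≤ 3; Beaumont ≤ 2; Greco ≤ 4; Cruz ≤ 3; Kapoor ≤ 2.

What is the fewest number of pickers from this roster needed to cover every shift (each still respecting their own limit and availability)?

4

12 slots to fill and no one can take more than 4, so at least ⌈12/4⌉ = 3 pickers are needed.
Any 3 pickers together have capacity at most 4+4+3 = 11 < 12 slots, so 3 can never suffice.
Dana, Nakamura, Beaumont, and Cruz alone can cover everything: Shift 1→Dana, Shift 2→Beaumont, Shift 3→Nakamura+Cruz, Shift 4→Beaumont, Shift 5→Nakamura+Cruz, Shift 6→Nakamura, Shift 7→Nakamura, Shift 8→Dana, Shift 9→Cruz, Shift 10→Dana.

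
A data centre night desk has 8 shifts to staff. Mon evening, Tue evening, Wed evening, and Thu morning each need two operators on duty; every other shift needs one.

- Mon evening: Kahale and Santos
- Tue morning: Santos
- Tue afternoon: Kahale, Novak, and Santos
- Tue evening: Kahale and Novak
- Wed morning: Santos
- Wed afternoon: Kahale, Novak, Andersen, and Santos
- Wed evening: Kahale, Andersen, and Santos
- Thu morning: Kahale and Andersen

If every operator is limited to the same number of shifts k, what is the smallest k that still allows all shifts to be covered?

With 4 operators and 12 worker-slots to fill, someone must work at least ⌈12/4⌉ = 3 shifts, so k ≥ 3.
k = 3 is infeasible (exhaustive check).
k = 4 works: Mon evening→Kahale+Santos, Tue morning→Santos, Tue afternoon→Kahale, Tue evening→Kahale+Novak, Wed morning→Santos, Wed afternoon→Novak, Wed evening→Andersen+Santos, Thu morning→Kahale+Andersen.
Loads: Kahale 4, Novak 2, Andersen 2, Santos 4 — all ≤ 4.

4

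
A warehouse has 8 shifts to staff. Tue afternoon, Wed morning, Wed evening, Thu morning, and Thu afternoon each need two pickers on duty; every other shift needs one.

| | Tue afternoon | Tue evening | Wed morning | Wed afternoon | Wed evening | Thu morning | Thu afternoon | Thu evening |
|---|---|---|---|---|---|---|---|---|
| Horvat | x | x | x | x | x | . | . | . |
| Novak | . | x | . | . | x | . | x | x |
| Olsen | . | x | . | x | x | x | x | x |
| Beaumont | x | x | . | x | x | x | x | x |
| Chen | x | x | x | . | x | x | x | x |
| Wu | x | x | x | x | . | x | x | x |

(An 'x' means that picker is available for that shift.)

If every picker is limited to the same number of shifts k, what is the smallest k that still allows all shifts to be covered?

With 6 pickers and 13 worker-slots to fill, someone must work at least ⌈13/6⌉ = 3 shifts, so k ≥ 3.
k = 3 works: Tue afternoon→Horvat+Beaumont, Tue evening→Novak, Wed morning→Horvat+Chen, Wed afternoon→Horvat, Wed evening→Novak+Olsen, Thu morning→Olsen+Beaumont, Thu afternoon→Olsen+Beaumont, Thu evening→Novak.
Loads: Horvat 3, Novak 3, Olsen 3, Beaumont 3, Chen 1, Wu 0 — all ≤ 3.

3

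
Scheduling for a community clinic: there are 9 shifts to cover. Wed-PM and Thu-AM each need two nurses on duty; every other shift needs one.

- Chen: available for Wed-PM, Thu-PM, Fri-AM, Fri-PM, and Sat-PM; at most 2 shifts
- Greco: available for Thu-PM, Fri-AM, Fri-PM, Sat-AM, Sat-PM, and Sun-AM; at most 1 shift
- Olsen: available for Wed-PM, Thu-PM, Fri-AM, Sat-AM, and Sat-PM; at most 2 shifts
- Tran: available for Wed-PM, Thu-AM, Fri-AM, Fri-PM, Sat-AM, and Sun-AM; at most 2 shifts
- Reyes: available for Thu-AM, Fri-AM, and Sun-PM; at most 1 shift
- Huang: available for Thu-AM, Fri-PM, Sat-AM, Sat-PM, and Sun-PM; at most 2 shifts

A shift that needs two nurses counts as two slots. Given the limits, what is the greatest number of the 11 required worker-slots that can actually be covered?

10

Total capacity across all nurses is 2+1+2+2+1+2 = 10, and 11 slots are needed, so at most 10 can be filled.
An assignment achieving 10: Wed-PM→Chen+Olsen, Thu-AM→Tran+Huang, Thu-PM→Chen, Fri-PM→Tran, Sat-AM→Olsen, Sat-PM→Huang, Sun-AM→Greco, Sun-PM→Reyes.
Loads: Chen 2/2, Greco 1/1, Olsen 2/2, Tran 2/2, Reyes 1/1, Huang 2/2.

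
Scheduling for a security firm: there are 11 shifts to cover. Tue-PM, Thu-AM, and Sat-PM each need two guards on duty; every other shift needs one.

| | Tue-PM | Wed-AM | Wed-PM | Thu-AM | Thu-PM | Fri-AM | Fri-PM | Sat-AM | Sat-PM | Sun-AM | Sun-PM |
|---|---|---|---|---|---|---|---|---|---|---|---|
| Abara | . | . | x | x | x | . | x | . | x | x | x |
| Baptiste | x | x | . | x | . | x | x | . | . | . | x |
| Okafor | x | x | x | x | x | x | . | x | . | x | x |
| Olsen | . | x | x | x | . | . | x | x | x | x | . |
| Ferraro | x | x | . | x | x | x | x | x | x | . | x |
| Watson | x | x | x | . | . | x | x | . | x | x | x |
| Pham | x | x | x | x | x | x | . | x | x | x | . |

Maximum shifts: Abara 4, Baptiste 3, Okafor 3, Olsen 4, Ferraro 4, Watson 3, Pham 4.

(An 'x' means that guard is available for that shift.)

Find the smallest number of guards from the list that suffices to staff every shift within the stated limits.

4

14 slots to fill and no one can take more than 4, so at least ⌈14/4⌉ = 4 guards are needed.
Abara, Baptiste, Okafor, and Olsen alone can cover everything: Tue-PM→Baptiste+Okafor, Wed-AM→Baptiste, Wed-PM→Abara, Thu-AM→Okafor+Olsen, Thu-PM→Abara, Fri-AM→Baptiste, Fri-PM→Olsen, Sat-AM→Okafor, Sat-PM→Abara+Olsen, Sun-AM→Olsen, Sun-PM→Abara.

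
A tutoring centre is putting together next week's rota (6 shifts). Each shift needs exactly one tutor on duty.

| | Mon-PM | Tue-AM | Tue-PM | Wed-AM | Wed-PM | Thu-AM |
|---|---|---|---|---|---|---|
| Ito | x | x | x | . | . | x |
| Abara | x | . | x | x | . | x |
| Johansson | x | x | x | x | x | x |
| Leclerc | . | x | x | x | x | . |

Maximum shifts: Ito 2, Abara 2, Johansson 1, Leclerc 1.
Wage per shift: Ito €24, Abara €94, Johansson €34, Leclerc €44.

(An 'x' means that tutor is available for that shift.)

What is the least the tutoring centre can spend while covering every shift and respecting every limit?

Picking the cheapest available tutor for each shift independently would cost €164, but that ignores the shift limits.
An optimal schedule: Mon-PM→Ito, Tue-AM→Ito, Tue-PM→Leclerc, Wed-AM→Abara, Wed-PM→Johansson, Thu-AM→Abara.
Total: 24 + 24 + 44 + 94 + 34 + 94 = €314.

€314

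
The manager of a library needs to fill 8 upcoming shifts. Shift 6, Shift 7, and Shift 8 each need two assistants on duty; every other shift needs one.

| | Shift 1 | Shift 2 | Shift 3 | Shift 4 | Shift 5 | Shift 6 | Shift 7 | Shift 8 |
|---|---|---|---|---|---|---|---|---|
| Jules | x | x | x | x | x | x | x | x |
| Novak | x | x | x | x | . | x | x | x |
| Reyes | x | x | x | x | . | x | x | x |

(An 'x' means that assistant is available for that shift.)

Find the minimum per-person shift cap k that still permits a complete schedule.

With 3 assistants and 11 worker-slots to fill, someone must work at least ⌈11/3⌉ = 4 shifts, so k ≥ 4.
k = 4 works: Shift 1→Jules, Shift 2→Jules, Shift 3→Jules, Shift 4→Novak, Shift 5→Jules, Shift 6→Novak+Reyes, Shift 7→Novak+Reyes, Shift 8→Novak+Reyes.
Loads: Jules 4, Novak 4, Reyes 3 — all ≤ 4.

4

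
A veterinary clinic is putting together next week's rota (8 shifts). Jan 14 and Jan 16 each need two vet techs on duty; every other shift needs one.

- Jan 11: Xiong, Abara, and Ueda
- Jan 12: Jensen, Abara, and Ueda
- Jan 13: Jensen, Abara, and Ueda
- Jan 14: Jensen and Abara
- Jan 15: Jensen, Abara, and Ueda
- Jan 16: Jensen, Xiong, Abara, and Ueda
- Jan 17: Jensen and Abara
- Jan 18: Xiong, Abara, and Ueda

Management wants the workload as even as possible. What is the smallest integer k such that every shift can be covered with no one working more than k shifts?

3

With 4 vet techs and 10 worker-slots to fill, someone must work at least ⌈10/4⌉ = 3 shifts, so k ≥ 3.
k = 3 works: Jan 11→Xiong, Jan 12→Jensen, Jan 13→Abara, Jan 14→Jensen+Abara, Jan 15→Abara, Jan 16→Xiong+Ueda, Jan 17→Jensen, Jan 18→Xiong.
Loads: Jensen 3, Xiong 3, Abara 3, Ueda 1 — all ≤ 3.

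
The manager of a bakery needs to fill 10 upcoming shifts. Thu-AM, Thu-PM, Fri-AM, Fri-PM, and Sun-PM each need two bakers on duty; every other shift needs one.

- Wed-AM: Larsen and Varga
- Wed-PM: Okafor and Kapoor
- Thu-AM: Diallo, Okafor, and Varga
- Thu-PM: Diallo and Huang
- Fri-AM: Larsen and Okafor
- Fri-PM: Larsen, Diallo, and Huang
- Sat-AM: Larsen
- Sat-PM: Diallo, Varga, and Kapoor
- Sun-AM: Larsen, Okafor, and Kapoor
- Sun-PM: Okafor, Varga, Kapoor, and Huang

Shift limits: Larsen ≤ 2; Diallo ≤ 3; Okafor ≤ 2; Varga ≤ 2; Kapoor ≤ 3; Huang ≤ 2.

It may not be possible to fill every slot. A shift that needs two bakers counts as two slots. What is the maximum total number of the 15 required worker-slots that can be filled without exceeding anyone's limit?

Total capacity across all bakers is 2+3+2+2+3+2 = 14, and 15 slots are needed, so at most 14 can be filled.
An assignment achieving 14: Wed-AM→Larsen, Wed-PM→Okafor, Thu-AM→Diallo+Varga, Thu-PM→Diallo+Huang, Fri-AM→Okafor, Fri-PM→Diallo+Huang, Sat-AM→Larsen, Sat-PM→Kapoor, Sun-AM→Kapoor, Sun-PM→Varga+Kapoor.
Loads: Larsen 2/2, Diallo 3/3, Okafor 2/2, Varga 2/2, Kapoor 3/3, Huang 2/2.

14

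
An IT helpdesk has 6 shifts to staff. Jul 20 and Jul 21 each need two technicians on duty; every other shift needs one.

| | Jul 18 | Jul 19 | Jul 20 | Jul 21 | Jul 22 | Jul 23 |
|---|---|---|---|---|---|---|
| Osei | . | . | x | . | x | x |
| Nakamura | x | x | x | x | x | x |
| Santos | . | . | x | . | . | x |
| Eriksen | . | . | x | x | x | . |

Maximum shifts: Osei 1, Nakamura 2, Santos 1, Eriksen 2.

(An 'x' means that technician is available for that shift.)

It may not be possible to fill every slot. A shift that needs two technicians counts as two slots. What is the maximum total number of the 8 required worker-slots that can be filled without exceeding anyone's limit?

6

Total capacity across all technicians is 1+2+1+2 = 6, and 8 slots are needed, so at most 6 can be filled.
An assignment achieving 6: Jul 18→Nakamura, Jul 19→Nakamura, Jul 20→Eriksen, Jul 21→Eriksen, Jul 22→Osei, Jul 23→Santos.
Loads: Osei 1/1, Nakamura 2/2, Santos 1/1, Eriksen 2/2.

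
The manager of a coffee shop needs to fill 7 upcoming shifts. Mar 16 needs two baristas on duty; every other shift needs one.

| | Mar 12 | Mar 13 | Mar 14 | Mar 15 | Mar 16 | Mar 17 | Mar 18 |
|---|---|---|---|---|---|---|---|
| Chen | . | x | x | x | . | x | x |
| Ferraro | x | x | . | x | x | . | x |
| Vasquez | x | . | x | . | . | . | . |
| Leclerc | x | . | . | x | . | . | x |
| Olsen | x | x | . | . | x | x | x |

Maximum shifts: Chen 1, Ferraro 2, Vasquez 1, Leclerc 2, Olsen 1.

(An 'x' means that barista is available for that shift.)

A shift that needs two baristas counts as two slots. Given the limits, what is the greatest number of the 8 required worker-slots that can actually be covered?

7

Total capacity across all baristas is 1+2+1+2+1 = 7, and 8 slots are needed, so at most 7 can be filled.
An assignment achieving 7: Mar 12→Vasquez, Mar 13→Ferraro, Mar 14→Chen, Mar 15→Leclerc, Mar 16→Ferraro+Olsen, Mar 18→Leclerc.
Loads: Chen 1/1, Ferraro 2/2, Vasquez 1/1, Leclerc 2/2, Olsen 1/1.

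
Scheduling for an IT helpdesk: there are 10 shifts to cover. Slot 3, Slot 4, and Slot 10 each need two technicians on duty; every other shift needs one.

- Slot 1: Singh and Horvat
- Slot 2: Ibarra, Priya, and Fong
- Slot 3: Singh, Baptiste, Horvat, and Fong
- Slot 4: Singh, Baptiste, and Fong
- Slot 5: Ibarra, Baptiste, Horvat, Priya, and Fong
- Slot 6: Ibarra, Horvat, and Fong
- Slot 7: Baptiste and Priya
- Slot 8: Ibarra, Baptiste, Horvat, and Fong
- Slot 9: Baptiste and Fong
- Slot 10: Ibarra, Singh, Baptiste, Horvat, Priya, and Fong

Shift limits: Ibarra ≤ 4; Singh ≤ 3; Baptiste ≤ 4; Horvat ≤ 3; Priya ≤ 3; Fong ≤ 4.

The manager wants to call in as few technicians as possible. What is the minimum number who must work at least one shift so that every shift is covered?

13 slots to fill and no one can take more than 4, so at least ⌈13/4⌉ = 4 technicians are needed.
Ibarra, Singh, Baptiste, and Horvat alone can cover everything: Slot 1→Singh, Slot 2→Ibarra, Slot 3→Singh+Baptiste, Slot 4→Singh+Baptiste, Slot 5→Ibarra, Slot 6→Ibarra, Slot 7→Baptiste, Slot 8→Horvat, Slot 9→Baptiste, Slot 10→Ibarra+Horvat.

4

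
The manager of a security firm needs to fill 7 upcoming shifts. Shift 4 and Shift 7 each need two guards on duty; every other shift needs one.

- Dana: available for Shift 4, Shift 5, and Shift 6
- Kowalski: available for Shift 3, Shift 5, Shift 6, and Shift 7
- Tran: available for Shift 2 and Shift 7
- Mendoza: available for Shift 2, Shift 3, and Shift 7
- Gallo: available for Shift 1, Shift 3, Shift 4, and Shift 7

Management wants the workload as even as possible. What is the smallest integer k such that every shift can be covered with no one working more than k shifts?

With 5 guards and 9 worker-slots to fill, someone must work at least ⌈9/5⌉ = 2 shifts, so k ≥ 2.
k = 2 works: Shift 1→Gallo, Shift 2→Tran, Shift 3→Kowalski, Shift 4→Dana+Gallo, Shift 5→Dana, Shift 6→Kowalski, Shift 7→Tran+Mendoza.
Loads: Dana 2, Kowalski 2, Tran 2, Mendoza 1, Gallo 2 — all ≤ 2.

2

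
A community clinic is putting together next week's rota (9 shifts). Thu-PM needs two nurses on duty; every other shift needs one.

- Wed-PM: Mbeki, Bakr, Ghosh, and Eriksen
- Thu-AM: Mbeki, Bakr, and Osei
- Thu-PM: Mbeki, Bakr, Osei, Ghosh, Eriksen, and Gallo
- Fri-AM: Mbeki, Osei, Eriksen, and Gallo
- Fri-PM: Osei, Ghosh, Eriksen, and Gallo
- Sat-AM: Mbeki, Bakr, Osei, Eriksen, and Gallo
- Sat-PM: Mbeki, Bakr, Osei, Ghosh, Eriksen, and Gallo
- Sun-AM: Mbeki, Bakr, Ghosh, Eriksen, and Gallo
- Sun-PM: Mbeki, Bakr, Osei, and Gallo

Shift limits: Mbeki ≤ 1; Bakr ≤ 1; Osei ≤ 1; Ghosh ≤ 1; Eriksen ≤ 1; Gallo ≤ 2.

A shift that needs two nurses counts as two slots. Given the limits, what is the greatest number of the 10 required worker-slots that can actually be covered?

Total capacity across all nurses is 1+1+1+1+1+2 = 7, and 10 slots are needed, so at most 7 can be filled.
An assignment achieving 7: Wed-PM→Bakr, Thu-AM→Mbeki, Fri-AM→Osei, Fri-PM→Ghosh, Sat-AM→Eriksen, Sun-AM→Gallo, Sun-PM→Gallo.
Loads: Mbeki 1/1, Bakr 1/1, Osei 1/1, Ghosh 1/1, Eriksen 1/1, Gallo 2/2.

7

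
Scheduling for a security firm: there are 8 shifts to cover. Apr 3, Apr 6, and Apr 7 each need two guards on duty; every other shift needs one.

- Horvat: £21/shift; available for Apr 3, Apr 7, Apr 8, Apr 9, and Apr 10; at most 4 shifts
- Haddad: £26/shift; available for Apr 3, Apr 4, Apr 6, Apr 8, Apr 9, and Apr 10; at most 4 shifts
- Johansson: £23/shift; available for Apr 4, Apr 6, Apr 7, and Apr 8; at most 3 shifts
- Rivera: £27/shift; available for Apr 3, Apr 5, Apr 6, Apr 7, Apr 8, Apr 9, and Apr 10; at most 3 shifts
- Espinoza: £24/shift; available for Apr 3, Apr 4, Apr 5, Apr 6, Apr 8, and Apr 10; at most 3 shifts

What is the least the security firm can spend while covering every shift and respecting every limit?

£251

Picking the cheapest available guard for each shift independently would cost £246, but that ignores the shift limits.
An optimal schedule: Apr 3→Espinoza+Haddad, Apr 4→Johansson, Apr 5→Espinoza, Apr 6→Johansson+Espinoza, Apr 7→Horvat+Johansson, Apr 8→Horvat, Apr 9→Horvat, Apr 10→Horvat.
Total: 24 + 26 + 23 + 24 + 23 + 24 + 21 + 23 + 21 + 21 + 21 = £251.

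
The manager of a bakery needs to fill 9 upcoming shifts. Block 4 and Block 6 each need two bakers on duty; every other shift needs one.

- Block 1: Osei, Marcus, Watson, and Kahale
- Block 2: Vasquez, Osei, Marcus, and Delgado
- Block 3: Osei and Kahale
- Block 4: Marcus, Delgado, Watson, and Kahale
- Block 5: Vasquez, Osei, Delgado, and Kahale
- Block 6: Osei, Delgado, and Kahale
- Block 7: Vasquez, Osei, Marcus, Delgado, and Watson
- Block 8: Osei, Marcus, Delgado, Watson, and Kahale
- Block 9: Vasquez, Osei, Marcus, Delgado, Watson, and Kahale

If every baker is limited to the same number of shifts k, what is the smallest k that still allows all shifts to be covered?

2

With 6 bakers and 11 worker-slots to fill, someone must work at least ⌈11/6⌉ = 2 shifts, so k ≥ 2.
k = 2 works: Block 1→Marcus, Block 2→Vasquez, Block 3→Osei, Block 4→Watson+Kahale, Block 5→Vasquez, Block 6→Osei+Delgado, Block 7→Marcus, Block 8→Delgado, Block 9→Watson.
Loads: Vasquez 2, Osei 2, Marcus 2, Delgado 2, Watson 2, Kahale 1 — all ≤ 2.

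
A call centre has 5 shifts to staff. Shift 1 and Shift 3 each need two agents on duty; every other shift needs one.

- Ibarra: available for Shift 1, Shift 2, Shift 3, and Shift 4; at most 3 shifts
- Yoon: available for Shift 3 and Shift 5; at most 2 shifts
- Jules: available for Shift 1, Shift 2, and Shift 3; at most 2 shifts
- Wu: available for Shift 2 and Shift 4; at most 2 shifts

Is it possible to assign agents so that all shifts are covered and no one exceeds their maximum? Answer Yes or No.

Yes

Shift 1 can only be covered by Ibarra and Jules, so that assignment is forced.
Shift 5 can only be covered by Yoon, so that assignment is forced.
One valid schedule: Shift 1→Ibarra+Jules, Shift 2→Ibarra, Shift 3→Yoon+Jules, Shift 4→Ibarra, Shift 5→Yoon.
Loads: Ibarra 3/3, Yoon 2/2, Jules 2/2, Wu 0/2 — all within limits.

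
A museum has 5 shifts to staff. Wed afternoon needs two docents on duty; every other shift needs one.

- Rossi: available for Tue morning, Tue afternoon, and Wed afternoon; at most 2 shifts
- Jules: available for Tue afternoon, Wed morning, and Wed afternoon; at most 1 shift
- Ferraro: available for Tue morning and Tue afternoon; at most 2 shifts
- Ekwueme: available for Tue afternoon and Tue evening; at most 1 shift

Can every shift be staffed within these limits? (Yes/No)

No

Total capacity is 6 and 6 slots are needed, so capacity alone doesn't rule it out.
Shifts {Wed morning, Wed afternoon} need 3 worker-slots in total, but the docents available for any of those shifts (Rossi and Jules) can supply at most 2 among them. So no valid schedule exists.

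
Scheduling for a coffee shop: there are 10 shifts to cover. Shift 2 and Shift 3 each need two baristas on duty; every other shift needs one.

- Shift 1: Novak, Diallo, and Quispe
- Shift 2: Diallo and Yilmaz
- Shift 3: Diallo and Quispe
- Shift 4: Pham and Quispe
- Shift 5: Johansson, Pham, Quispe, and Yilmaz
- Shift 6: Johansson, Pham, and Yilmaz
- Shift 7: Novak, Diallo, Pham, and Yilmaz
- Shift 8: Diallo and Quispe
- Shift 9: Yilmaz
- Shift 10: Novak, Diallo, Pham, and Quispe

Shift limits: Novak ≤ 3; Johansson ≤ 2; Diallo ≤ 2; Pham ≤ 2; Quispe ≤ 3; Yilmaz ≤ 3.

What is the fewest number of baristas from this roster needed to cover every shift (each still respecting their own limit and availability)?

12 slots to fill and no one can take more than 3, so at least ⌈12/3⌉ = 4 baristas are needed.
Any 4 baristas together have capacity at most 3+3+3+2 = 11 < 12 slots, so 4 can never suffice.
Novak, Johansson, Diallo, Quispe, and Yilmaz alone can cover everything: Shift 1→Novak, Shift 2→Diallo+Yilmaz, Shift 3→Diallo+Quispe, Shift 4→Quispe, Shift 5→Johansson, Shift 6→Johansson, Shift 7→Novak, Shift 8→Quispe, Shift 9→Yilmaz, Shift 10→Novak.

5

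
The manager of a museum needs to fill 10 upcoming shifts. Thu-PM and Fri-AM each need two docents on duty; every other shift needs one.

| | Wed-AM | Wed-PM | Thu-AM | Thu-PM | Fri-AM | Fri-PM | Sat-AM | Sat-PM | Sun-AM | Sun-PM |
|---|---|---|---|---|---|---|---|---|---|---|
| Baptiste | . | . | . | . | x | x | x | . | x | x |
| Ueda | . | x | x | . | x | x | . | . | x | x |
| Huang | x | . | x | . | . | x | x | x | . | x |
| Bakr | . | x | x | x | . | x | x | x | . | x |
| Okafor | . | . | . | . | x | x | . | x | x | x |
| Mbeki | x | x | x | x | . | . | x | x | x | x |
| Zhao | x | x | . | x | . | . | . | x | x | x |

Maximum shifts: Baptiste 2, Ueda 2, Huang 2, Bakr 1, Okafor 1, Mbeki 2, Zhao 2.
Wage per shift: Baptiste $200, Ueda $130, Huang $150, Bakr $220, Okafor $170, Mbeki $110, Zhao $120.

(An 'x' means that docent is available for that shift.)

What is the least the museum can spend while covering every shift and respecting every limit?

$1810

Picking the cheapest available docent for each shift independently would cost $1430, but that ignores the shift limits.
An optimal schedule: Wed-AM→Huang, Wed-PM→Ueda, Thu-AM→Huang, Thu-PM→Bakr+Mbeki, Fri-AM→Baptiste+Ueda, Fri-PM→Okafor, Sat-AM→Baptiste, Sat-PM→Mbeki, Sun-AM→Zhao, Sun-PM→Zhao.
Total: 150 + 130 + 150 + 220 + 110 + 200 + 130 + 170 + 200 + 110 + 120 + 120 = $1810.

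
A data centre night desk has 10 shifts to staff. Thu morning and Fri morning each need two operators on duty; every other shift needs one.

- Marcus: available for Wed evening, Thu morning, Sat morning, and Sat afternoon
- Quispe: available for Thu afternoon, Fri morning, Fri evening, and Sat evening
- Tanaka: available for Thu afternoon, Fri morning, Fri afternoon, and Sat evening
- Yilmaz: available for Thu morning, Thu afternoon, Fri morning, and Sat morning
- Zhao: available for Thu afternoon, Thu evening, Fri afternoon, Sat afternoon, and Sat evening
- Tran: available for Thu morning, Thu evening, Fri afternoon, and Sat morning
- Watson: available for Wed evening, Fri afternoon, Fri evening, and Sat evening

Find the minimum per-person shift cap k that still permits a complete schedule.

With 7 operators and 12 worker-slots to fill, someone must work at least ⌈12/7⌉ = 2 shifts, so k ≥ 2.
k = 2 works: Wed evening→Marcus, Thu morning→Yilmaz+Tran, Thu afternoon→Tanaka, Thu evening→Zhao, Fri morning→Quispe+Tanaka, Fri afternoon→Zhao, Fri evening→Quispe, Sat morning→Yilmaz, Sat afternoon→Marcus, Sat evening→Watson.
Loads: Marcus 2, Quispe 2, Tanaka 2, Yilmaz 2, Zhao 2, Tran 1, Watson 1 — all ≤ 2.

2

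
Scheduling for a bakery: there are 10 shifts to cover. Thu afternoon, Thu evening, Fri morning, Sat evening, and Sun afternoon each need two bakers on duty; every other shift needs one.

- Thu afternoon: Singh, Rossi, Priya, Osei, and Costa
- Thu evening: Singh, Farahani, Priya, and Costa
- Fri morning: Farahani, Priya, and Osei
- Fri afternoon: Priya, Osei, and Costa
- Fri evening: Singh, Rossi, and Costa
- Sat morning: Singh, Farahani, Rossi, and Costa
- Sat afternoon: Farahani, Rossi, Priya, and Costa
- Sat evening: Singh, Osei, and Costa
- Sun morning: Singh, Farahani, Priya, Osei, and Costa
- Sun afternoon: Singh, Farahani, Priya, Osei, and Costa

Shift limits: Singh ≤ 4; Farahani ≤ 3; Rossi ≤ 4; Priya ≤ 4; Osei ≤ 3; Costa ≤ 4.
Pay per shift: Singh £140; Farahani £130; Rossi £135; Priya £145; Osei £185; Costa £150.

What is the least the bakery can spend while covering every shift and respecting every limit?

£2075

Picking the cheapest available baker for each shift independently would cost £2050, but that ignores the shift limits.
An optimal schedule: Thu afternoon→Rossi+Singh, Thu evening→Farahani+Singh, Fri morning→Farahani+Priya, Fri afternoon→Priya, Fri evening→Rossi, Sat morning→Rossi, Sat afternoon→Rossi, Sat evening→Singh+Costa, Sun morning→Farahani, Sun afternoon→Singh+Priya.
Total: 135 + 140 + 130 + 140 + 130 + 145 + 145 + 135 + 135 + 135 + 140 + 150 + 130 + 140 + 145 = £2075.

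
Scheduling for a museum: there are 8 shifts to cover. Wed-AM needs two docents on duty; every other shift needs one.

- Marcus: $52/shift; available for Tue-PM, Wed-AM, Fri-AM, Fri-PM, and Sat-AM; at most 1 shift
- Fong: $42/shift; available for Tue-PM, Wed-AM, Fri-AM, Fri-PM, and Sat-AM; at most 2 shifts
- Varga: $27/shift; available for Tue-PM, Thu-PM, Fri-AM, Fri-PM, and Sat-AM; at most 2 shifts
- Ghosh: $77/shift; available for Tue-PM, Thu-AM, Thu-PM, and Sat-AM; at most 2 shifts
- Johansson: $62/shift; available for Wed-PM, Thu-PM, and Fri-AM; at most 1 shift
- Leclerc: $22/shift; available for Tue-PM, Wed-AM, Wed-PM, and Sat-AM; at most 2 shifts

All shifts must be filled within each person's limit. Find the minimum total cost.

$373

Thu-AM can only be covered by Ghosh, so that assignment is forced.
Picking the cheapest available docent for each shift independently would cost $288, but that ignores the shift limits.
An optimal schedule: Tue-PM→Fong, Wed-AM→Leclerc+Fong, Wed-PM→Leclerc, Thu-AM→Ghosh, Thu-PM→Varga, Fri-AM→Johansson, Fri-PM→Varga, Sat-AM→Marcus.
Total: 42 + 22 + 42 + 22 + 77 + 27 + 62 + 27 + 52 = $373.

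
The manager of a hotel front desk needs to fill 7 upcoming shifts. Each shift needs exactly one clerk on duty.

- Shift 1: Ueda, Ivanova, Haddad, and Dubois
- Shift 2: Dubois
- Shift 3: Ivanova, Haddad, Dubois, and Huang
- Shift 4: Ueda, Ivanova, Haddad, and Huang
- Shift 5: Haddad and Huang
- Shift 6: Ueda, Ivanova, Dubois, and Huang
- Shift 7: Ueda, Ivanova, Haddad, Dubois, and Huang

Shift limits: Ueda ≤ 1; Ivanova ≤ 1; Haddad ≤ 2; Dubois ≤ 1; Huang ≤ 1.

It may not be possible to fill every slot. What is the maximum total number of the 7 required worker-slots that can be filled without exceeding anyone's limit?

6

Total capacity across all clerks is 1+1+2+1+1 = 6, and 7 slots are needed, so at most 6 can be filled.
An assignment achieving 6: Shift 1→Ueda, Shift 2→Dubois, Shift 3→Ivanova, Shift 4→Haddad, Shift 5→Haddad, Shift 6→Huang.
Loads: Ueda 1/1, Ivanova 1/1, Haddad 2/2, Dubois 1/1, Huang 1/1.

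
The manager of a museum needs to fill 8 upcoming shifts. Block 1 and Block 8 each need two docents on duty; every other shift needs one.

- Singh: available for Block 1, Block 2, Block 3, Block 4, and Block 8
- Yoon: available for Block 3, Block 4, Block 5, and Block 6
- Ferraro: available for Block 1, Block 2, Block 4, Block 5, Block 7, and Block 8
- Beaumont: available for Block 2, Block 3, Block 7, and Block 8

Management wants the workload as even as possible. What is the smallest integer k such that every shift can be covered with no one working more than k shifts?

3

With 4 docents and 10 worker-slots to fill, someone must work at least ⌈10/4⌉ = 3 shifts, so k ≥ 3.
k = 3 works: Block 1→Singh+Ferraro, Block 2→Singh, Block 3→Singh, Block 4→Yoon, Block 5→Yoon, Block 6→Yoon, Block 7→Ferraro, Block 8→Ferraro+Beaumont.
Loads: Singh 3, Yoon 3, Ferraro 3, Beaumont 1 — all ≤ 3.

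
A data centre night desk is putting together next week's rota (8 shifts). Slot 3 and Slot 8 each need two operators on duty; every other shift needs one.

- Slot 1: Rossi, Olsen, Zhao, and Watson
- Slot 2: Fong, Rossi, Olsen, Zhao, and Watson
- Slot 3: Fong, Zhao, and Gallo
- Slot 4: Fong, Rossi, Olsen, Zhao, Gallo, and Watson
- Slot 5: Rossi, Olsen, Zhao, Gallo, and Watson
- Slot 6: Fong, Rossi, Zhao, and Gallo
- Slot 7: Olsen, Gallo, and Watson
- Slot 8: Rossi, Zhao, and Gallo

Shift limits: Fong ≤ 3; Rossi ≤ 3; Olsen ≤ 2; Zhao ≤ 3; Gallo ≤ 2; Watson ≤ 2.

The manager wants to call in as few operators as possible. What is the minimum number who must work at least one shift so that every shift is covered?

10 slots to fill and no one can take more than 3, so at least ⌈10/3⌉ = 4 operators are needed.
Fong, Rossi, Olsen, and Zhao alone can cover everything: Slot 1→Rossi, Slot 2→Fong, Slot 3→Fong+Zhao, Slot 4→Olsen, Slot 5→Rossi, Slot 6→Fong, Slot 7→Olsen, Slot 8→Rossi+Zhao.

4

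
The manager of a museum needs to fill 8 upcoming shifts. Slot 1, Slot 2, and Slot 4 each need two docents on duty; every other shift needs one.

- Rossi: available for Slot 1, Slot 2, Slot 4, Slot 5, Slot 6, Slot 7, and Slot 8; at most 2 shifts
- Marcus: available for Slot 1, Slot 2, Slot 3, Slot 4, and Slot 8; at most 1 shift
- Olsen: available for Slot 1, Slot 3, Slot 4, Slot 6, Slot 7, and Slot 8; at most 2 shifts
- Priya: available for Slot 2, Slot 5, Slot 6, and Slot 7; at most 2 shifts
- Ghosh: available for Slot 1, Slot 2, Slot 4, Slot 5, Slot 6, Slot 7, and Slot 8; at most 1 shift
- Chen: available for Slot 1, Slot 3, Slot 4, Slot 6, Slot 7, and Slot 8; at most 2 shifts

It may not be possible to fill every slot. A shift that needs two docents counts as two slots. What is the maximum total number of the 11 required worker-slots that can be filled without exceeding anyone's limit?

Total capacity across all docents is 2+1+2+2+1+2 = 10, and 11 slots are needed, so at most 10 can be filled.
An assignment achieving 10: Slot 1→Olsen+Ghosh, Slot 2→Rossi+Priya, Slot 3→Marcus, Slot 4→Olsen+Chen, Slot 5→Rossi, Slot 6→Priya, Slot 7→Chen.
Loads: Rossi 2/2, Marcus 1/1, Olsen 2/2, Priya 2/2, Ghosh 1/1, Chen 2/2.

10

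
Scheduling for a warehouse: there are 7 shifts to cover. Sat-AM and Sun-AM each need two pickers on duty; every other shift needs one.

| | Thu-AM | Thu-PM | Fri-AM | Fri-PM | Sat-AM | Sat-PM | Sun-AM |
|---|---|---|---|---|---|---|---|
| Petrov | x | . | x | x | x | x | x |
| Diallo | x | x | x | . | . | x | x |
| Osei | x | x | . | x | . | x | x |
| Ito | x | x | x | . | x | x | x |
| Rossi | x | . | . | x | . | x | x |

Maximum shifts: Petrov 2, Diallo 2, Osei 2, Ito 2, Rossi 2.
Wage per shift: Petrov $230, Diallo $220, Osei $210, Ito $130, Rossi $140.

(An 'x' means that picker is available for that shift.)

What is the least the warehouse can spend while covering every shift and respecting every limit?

$1630

Sat-AM can only be covered by Petrov and Ito, so that assignment is forced.
Picking the cheapest available picker for each shift independently would cost $1290, but that ignores the shift limits.
An optimal schedule: Thu-AM→Rossi, Thu-PM→Ito, Fri-AM→Diallo, Fri-PM→Rossi, Sat-AM→Ito+Petrov, Sat-PM→Osei, Sun-AM→Osei+Diallo.
Total: 140 + 130 + 220 + 140 + 130 + 230 + 210 + 210 + 220 = $1630.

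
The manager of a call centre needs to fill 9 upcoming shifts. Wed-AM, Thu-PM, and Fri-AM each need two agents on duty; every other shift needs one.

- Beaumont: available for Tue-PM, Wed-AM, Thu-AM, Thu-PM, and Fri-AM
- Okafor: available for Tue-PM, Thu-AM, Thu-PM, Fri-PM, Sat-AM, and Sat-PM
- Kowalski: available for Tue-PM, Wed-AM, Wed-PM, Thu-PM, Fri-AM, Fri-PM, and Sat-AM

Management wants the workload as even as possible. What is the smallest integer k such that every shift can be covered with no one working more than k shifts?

4

With 3 agents and 12 worker-slots to fill, someone must work at least ⌈12/3⌉ = 4 shifts, so k ≥ 4.
k = 4 works: Tue-PM→Beaumont, Wed-AM→Beaumont+Kowalski, Wed-PM→Kowalski, Thu-AM→Beaumont, Thu-PM→Okafor+Kowalski, Fri-AM→Beaumont+Kowalski, Fri-PM→Okafor, Sat-AM→Okafor, Sat-PM→Okafor.
Loads: Beaumont 4, Okafor 4, Kowalski 4 — all ≤ 4.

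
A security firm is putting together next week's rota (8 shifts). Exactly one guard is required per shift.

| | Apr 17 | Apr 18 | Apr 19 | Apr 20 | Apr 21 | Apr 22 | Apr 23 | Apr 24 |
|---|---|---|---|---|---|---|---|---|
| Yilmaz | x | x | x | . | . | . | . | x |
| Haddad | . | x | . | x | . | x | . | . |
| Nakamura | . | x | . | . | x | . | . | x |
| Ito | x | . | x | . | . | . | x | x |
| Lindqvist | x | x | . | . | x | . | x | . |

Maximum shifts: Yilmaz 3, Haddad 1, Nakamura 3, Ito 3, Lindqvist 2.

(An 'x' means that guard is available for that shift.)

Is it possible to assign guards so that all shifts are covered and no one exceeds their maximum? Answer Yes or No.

No

Total capacity is 12 and 8 slots are needed, so capacity alone doesn't rule it out.
Shifts {Apr 20, Apr 22} need 2 worker-slots in total, but the guards available for any of those shifts (Haddad) can supply at most 1 among them. So no valid schedule exists.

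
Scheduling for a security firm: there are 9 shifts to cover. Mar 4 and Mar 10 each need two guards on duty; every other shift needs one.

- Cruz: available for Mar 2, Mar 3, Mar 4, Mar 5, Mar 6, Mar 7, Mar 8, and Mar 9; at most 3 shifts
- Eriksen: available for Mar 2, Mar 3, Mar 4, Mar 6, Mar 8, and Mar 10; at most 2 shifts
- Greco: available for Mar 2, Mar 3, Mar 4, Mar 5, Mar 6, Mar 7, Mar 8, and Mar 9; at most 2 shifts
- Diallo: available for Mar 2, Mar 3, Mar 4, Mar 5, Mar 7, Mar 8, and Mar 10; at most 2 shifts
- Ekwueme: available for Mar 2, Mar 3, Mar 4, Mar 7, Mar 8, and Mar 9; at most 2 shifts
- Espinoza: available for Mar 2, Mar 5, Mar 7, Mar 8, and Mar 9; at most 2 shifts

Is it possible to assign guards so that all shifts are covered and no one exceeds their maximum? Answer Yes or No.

Yes

Mar 10 can only be covered by Eriksen and Diallo, so that assignment is forced.
One valid schedule: Mar 2→Greco, Mar 3→Eriksen, Mar 4→Diallo+Ekwueme, Mar 5→Cruz, Mar 6→Cruz, Mar 7→Greco, Mar 8→Ekwueme, Mar 9→Cruz, Mar 10→Eriksen+Diallo.
Loads: Cruz 3/3, Eriksen 2/2, Greco 2/2, Diallo 2/2, Ekwueme 2/2, Espinoza 0/2 — all within limits.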